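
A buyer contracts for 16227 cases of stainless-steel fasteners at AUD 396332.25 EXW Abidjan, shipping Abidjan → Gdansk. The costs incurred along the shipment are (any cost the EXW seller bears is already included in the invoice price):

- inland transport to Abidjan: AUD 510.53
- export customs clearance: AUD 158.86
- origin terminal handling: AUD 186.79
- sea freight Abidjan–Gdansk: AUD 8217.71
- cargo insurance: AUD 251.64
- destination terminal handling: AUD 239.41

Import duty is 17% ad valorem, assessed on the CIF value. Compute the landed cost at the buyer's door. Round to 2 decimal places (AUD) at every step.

EXW: the seller makes goods available at their premises; the buyer bears all onward costs.
CIF value = EXW price + inland to port + export clearance + origin terminal + freight + insurance = 396332.25 + 510.53 + 158.86 + 186.79 + 8217.71 + 251.64 = 405657.78
Import duty = 405657.78 × 17% = 68961.82
Buyer bears: inland to port 510.53 + export clearance 158.86 + origin terminal 186.79 + freight 8217.71 + insurance 251.64 + destination terminal 239.41 + duty 68961.82 = 78526.76
Landed cost = invoice 396332.25 + 78526.76 = 474859.01

Total landed cost: AUD 474859.01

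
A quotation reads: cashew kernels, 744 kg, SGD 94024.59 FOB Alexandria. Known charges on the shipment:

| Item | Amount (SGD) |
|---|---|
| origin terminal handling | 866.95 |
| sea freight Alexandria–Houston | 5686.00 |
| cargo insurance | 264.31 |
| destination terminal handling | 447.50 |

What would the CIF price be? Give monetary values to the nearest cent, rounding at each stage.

CIF price: SGD 99974.90

Not relevant to the conversion: origin terminal — on the seller under both FOB and CIF; already in the FOB price and stays in the CIF price. destination terminal — on the buyer under both terms; not part of either seller's price.
From FOB to CIF, the seller additionally bears: freight, insurance.
CIF price = 94024.59 + 5686.00 + 264.31 = 99974.90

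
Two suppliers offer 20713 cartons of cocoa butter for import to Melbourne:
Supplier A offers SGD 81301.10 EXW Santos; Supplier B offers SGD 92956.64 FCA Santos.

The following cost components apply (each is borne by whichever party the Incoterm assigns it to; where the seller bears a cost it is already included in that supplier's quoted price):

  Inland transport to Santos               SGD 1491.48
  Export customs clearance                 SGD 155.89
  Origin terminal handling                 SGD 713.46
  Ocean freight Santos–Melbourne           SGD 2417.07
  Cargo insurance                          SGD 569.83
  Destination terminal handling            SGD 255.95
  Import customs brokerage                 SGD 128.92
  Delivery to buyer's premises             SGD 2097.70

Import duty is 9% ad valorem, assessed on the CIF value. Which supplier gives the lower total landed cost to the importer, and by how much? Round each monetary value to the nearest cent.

Supplier A is cheaper by SGD 10908.91

Supplier A (EXW):
CIF value = EXW price + inland to port + export clearance + origin terminal + freight + insurance = 81301.10 + 1491.48 + 155.89 + 713.46 + 2417.07 + 569.83 = 86648.83
Import duty = 86648.83 × 9% = 7798.39
Buyer bears (A): 1491.48 + 155.89 + 713.46 + 2417.07 + 569.83 + 255.95 + 128.92 + 2097.70 = 7830.30
Landed cost (A) = invoice 81301.10 + 7830.30 + duty 7798.39 = 96929.79
Supplier B (FCA):
CIF value = FCA price + origin terminal + freight + insurance = 92956.64 + 713.46 + 2417.07 + 569.83 = 96657.00
Import duty = 96657.00 × 9% = 8699.13
Buyer bears (B): 713.46 + 2417.07 + 569.83 + 255.95 + 128.92 + 2097.70 = 6182.93
Landed cost (B) = invoice 92956.64 + 6182.93 + duty 8699.13 = 107838.70
Difference = |96929.79 − 107838.70| = 10908.91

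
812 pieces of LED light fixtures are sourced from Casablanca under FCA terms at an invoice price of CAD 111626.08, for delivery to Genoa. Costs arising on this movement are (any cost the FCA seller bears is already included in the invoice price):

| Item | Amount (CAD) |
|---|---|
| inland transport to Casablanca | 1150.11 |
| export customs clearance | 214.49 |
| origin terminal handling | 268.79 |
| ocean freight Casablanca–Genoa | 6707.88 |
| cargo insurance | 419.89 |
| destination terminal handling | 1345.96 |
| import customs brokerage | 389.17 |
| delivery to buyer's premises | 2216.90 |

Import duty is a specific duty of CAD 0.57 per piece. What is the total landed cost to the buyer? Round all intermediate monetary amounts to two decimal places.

FCA: the seller delivers export-cleared goods to the carrier; the buyer bears costs from that point.
Already in the invoice (seller's account under FCA): inland to port, export clearance — exclude.
CIF value = FCA price + origin terminal + freight + insurance = 111626.08 + 268.79 + 6707.88 + 419.89 = 119022.64
Import duty = 812 × 0.57 = 462.84
Buyer bears: origin terminal 268.79 + freight 6707.88 + insurance 419.89 + destination terminal 1345.96 + brokerage 389.17 + delivery 2216.90 + duty 462.84 = 11811.43
Landed cost = invoice 111626.08 + 11811.43 = 123437.51

Total landed cost: CAD 123437.51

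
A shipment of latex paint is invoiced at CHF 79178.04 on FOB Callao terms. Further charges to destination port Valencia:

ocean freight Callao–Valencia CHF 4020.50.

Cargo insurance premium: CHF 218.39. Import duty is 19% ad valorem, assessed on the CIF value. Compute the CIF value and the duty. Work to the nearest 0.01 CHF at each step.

CIF value: CHF 83416.93; import duty: CHF 15849.22

CIF = FOB price + freight + insurance
CIF = 79178.04 + 4020.50 + 218.39 = 83416.93
Import duty = 83416.93 × 19% = 15849.22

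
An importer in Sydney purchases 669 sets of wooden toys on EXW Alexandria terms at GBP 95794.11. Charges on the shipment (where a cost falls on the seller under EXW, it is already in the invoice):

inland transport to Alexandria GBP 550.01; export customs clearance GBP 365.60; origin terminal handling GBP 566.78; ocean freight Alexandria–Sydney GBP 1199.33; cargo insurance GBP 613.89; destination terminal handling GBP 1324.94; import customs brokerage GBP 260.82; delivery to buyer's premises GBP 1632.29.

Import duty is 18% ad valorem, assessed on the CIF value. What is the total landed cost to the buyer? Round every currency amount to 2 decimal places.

Total landed cost: GBP 120143.92

EXW: the seller makes goods available at their premises; the buyer bears all onward costs.
CIF value = EXW price + inland to port + export clearance + origin terminal + freight + insurance = 95794.11 + 550.01 + 365.60 + 566.78 + 1199.33 + 613.89 = 99089.72
Import duty = 99089.72 × 18% = 17836.15
Buyer bears: inland to port 550.01 + export clearance 365.60 + origin terminal 566.78 + freight 1199.33 + insurance 613.89 + destination terminal 1324.94 + brokerage 260.82 + delivery 1632.29 + duty 17836.15 = 24349.81
Landed cost = invoice 95794.11 + 24349.81 = 120143.92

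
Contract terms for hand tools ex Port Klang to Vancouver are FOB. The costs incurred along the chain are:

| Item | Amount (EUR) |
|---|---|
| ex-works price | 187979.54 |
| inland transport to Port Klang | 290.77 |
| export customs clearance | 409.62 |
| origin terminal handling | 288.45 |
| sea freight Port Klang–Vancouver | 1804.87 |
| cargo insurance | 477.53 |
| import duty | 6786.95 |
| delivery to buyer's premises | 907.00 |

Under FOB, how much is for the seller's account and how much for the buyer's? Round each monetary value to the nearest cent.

Seller: EUR 188968.38; buyer: EUR 9976.35

FOB: the seller bears costs until goods are on board at the origin port; the buyer bears freight, insurance and all costs thereafter.
Seller's account: goods 187979.54 + inland to port 290.77 + export clearance 409.62 + origin terminal 288.45 = 188968.38
Buyer's account: freight 1804.87 + insurance 477.53 + duty 6786.95 + delivery 907.00 = 9976.35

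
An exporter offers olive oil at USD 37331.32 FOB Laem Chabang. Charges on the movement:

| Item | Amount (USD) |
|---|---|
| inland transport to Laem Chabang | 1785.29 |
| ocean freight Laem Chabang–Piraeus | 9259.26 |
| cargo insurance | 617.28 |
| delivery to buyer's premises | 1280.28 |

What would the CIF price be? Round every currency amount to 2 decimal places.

Not relevant to the conversion: inland to port — on the seller under both FOB and CIF; already in the FOB price and stays in the CIF price. delivery — on the buyer under both terms; not part of either seller's price.
From FOB to CIF, the seller additionally bears: freight, insurance.
CIF price = 37331.32 + 9259.26 + 617.28 = 47207.86

CIF price: USD 47207.86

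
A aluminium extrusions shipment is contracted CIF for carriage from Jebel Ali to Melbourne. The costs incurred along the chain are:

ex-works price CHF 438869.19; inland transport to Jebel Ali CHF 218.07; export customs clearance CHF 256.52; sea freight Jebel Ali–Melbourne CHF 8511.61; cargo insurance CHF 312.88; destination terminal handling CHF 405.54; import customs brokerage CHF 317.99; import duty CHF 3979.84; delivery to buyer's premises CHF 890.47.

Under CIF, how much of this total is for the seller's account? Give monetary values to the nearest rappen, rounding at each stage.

CIF: the seller pays costs through ocean freight and marine insurance to the destination port.
Seller's account: goods 438869.19 + inland to port 218.07 + export clearance 256.52 + freight 8511.61 + insurance 312.88 = 448168.27
Buyer's account: destination terminal 405.54 + brokerage 317.99 + duty 3979.84 + delivery 890.47 = 5593.84

Seller's account: CHF 448168.27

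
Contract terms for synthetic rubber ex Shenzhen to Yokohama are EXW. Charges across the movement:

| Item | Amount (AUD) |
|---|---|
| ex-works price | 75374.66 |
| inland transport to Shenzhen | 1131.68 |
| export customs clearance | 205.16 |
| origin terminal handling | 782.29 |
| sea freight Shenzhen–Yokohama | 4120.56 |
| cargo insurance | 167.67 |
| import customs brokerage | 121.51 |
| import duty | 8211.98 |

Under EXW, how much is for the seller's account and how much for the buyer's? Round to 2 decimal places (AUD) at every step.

Seller: AUD 75374.66; buyer: AUD 14740.85

EXW: the seller makes goods available at their premises; the buyer bears all onward costs.
Seller's account: goods 75374.66 = 75374.66
Buyer's account: inland to port 1131.68 + export clearance 205.16 + origin terminal 782.29 + freight 4120.56 + insurance 167.67 + brokerage 121.51 + duty 8211.98 = 14740.85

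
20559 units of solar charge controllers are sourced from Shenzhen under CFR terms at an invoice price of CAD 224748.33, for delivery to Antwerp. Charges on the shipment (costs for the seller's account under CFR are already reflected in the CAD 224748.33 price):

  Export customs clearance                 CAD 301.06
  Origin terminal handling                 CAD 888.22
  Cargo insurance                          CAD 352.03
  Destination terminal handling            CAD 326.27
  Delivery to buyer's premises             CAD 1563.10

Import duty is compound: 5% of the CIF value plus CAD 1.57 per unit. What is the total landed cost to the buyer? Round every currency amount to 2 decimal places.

Total landed cost: CAD 270522.38

CFR: the seller pays costs through ocean freight to the destination port, but not insurance.
Already in the invoice (seller's account under CFR): export clearance, origin terminal — exclude.
CIF value = CFR price + insurance = 224748.33 + 352.03 = 225100.36
Ad valorem component: 225100.36 × 5% = 11255.02
Specific component: 20559 × 1.57 = 32277.63
Import duty = 11255.02 + 32277.63 = 43532.65
Buyer bears: insurance 352.03 + destination terminal 326.27 + delivery 1563.10 + duty 43532.65 = 45774.05
Landed cost = invoice 224748.33 + 45774.05 = 270522.38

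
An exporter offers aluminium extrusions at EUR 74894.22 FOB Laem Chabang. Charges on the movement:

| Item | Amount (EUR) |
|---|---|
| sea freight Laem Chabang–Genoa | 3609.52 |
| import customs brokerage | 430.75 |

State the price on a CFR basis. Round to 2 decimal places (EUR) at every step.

Not relevant to the conversion: brokerage — on the buyer under both terms; not part of either seller's price.
From FOB to CFR, the seller additionally bears: freight.
CFR price = 74894.22 + 3609.52 = 78503.74

CFR price: EUR 78503.74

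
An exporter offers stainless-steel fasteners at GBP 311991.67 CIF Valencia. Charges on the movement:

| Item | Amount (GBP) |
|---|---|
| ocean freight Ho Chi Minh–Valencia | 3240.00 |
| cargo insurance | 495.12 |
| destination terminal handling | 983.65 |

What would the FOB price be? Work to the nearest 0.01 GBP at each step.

Not relevant to the conversion: destination terminal — on the buyer under both terms; not part of either seller's price.
From CIF to FOB, the seller no longer bears: freight, insurance.
FOB price = 311991.67 − 3240.00 − 495.12 = 308256.55

FOB price: GBP 308256.55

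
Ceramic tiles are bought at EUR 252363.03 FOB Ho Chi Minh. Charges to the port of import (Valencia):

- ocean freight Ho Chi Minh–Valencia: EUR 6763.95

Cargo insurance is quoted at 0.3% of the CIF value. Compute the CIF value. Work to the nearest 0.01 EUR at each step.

Let C be the CIF value. C = FOB price + freight + 0.3% × C
C − 0.3% × C = 252363.03 + 6763.95
0.997 × C = 259126.98
C = 259126.98 / 0.997 = 259906.70
Insurance premium = 0.3% × 259906.70 = 779.72

CIF value: EUR 259906.70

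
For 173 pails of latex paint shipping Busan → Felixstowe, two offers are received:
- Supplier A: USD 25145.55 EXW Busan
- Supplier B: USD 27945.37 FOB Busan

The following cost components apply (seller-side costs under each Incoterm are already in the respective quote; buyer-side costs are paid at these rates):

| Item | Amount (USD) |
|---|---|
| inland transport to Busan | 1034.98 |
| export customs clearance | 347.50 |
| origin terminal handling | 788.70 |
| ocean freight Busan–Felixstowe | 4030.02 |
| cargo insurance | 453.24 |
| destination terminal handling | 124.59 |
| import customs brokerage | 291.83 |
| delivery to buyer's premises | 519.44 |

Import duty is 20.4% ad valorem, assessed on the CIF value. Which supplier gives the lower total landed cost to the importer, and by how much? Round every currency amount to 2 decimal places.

Supplier A is cheaper by USD 756.88

Supplier A (EXW):
CIF value = EXW price + inland to port + export clearance + origin terminal + freight + insurance = 25145.55 + 1034.98 + 347.50 + 788.70 + 4030.02 + 453.24 = 31799.99
Import duty = 31799.99 × 20.4% = 6487.20
Buyer bears (A): 1034.98 + 347.50 + 788.70 + 4030.02 + 453.24 + 124.59 + 291.83 + 519.44 = 7590.30
Landed cost (A) = invoice 25145.55 + 7590.30 + duty 6487.20 = 39223.05
Supplier B (FOB):
CIF value = FOB price + freight + insurance = 27945.37 + 4030.02 + 453.24 = 32428.63
Import duty = 32428.63 × 20.4% = 6615.44
Buyer bears (B): 4030.02 + 453.24 + 124.59 + 291.83 + 519.44 = 5419.12
Landed cost (B) = invoice 27945.37 + 5419.12 + duty 6615.44 = 39979.93
Difference = |39223.05 − 39979.93| = 756.88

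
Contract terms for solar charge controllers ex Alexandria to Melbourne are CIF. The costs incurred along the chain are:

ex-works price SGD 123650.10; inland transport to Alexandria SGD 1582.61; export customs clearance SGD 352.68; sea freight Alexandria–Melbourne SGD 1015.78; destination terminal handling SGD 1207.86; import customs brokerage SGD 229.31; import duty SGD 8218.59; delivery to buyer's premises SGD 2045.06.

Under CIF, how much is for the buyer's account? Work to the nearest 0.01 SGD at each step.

Buyer's account: SGD 11700.82

CIF: the seller pays costs through ocean freight and marine insurance to the destination port.
Seller's account: goods 123650.10 + inland to port 1582.61 + export clearance 352.68 + freight 1015.78 = 126601.17
Buyer's account: destination terminal 1207.86 + brokerage 229.31 + duty 8218.59 + delivery 2045.06 = 11700.82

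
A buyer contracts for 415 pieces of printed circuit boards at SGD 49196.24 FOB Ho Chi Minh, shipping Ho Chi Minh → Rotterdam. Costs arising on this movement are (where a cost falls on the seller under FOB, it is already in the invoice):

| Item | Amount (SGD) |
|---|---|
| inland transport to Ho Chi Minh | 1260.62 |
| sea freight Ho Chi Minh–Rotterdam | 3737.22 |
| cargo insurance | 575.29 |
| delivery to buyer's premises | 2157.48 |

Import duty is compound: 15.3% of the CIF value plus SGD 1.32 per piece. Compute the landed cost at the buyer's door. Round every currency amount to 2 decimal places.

Total landed cost: SGD 64400.87

FOB: the seller bears costs until goods are on board at the origin port; the buyer bears freight, insurance and all costs thereafter.
Already in the invoice (seller's account under FOB): inland to port — exclude.
CIF value = FOB price + freight + insurance = 49196.24 + 3737.22 + 575.29 = 53508.75
Ad valorem component: 53508.75 × 15.3% = 8186.84
Specific component: 415 × 1.32 = 547.80
Import duty = 8186.84 + 547.80 = 8734.64
Buyer bears: freight 3737.22 + insurance 575.29 + delivery 2157.48 + duty 8734.64 = 15204.63
Landed cost = invoice 49196.24 + 15204.63 = 64400.87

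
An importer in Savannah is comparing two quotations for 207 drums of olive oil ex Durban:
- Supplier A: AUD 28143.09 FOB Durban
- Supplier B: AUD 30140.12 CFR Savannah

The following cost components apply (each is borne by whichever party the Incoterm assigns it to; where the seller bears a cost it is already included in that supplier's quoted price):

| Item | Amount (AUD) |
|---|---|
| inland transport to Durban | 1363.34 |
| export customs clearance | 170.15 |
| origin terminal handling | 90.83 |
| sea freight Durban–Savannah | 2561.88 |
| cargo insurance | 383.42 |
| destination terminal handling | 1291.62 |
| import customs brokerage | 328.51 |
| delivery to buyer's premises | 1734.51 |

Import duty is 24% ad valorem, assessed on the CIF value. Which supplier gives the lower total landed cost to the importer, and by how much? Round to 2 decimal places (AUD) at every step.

Supplier B is cheaper by AUD 700.41

Supplier A (FOB):
CIF value = FOB price + freight + insurance = 28143.09 + 2561.88 + 383.42 = 31088.39
Import duty = 31088.39 × 24% = 7461.21
Buyer bears (A): 2561.88 + 383.42 + 1291.62 + 328.51 + 1734.51 = 6299.94
Landed cost (A) = invoice 28143.09 + 6299.94 + duty 7461.21 = 41904.24
Supplier B (CFR):
CIF value = CFR price + insurance = 30140.12 + 383.42 = 30523.54
Import duty = 30523.54 × 24% = 7325.65
Buyer bears (B): 383.42 + 1291.62 + 328.51 + 1734.51 = 3738.06
Landed cost (B) = invoice 30140.12 + 3738.06 + duty 7325.65 = 41203.83
Difference = |41904.24 − 41203.83| = 700.41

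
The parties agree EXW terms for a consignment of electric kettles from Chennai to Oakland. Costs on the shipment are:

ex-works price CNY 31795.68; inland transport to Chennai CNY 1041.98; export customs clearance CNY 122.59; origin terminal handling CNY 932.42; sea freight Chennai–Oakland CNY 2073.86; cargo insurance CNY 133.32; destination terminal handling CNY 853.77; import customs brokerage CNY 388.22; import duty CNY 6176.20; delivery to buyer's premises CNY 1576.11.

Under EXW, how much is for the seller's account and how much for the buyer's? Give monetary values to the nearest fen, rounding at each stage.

Seller: CNY 31795.68; buyer: CNY 13298.47

EXW: the seller makes goods available at their premises; the buyer bears all onward costs.
Seller's account: goods 31795.68 = 31795.68
Buyer's account: inland to port 1041.98 + export clearance 122.59 + origin terminal 932.42 + freight 2073.86 + insurance 133.32 + destination terminal 853.77 + brokerage 388.22 + duty 6176.20 + delivery 1576.11 = 13298.47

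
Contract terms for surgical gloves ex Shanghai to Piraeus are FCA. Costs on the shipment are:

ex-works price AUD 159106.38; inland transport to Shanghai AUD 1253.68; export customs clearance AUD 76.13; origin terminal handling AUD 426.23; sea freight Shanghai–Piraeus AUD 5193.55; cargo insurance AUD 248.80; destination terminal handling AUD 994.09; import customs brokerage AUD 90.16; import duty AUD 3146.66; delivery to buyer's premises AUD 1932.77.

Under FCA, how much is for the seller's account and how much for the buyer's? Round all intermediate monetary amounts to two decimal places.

FCA: the seller delivers export-cleared goods to the carrier; the buyer bears costs from that point.
Seller's account: goods 159106.38 + inland to port 1253.68 + export clearance 76.13 = 160436.19
Buyer's account: origin terminal 426.23 + freight 5193.55 + insurance 248.80 + destination terminal 994.09 + brokerage 90.16 + duty 3146.66 + delivery 1932.77 = 12032.26

Seller: AUD 160436.19; buyer: AUD 12032.26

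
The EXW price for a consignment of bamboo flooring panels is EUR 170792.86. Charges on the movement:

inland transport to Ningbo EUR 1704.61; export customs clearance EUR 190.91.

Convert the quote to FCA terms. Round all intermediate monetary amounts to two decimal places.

From EXW to FCA, the seller additionally bears: inland to port, export clearance.
FCA price = 170792.86 + 1704.61 + 190.91 = 172688.38

FCA price: EUR 172688.38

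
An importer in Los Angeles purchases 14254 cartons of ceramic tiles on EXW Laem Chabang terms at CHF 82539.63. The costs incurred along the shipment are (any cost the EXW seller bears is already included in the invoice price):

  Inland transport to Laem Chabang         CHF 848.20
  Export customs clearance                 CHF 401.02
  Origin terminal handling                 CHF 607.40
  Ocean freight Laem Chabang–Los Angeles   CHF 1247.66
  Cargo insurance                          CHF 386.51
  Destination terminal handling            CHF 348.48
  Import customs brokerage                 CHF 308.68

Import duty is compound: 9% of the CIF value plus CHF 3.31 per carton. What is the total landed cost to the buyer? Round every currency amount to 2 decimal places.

EXW: the seller makes goods available at their premises; the buyer bears all onward costs.
CIF value = EXW price + inland to port + export clearance + origin terminal + freight + insurance = 82539.63 + 848.20 + 401.02 + 607.40 + 1247.66 + 386.51 = 86030.42
Ad valorem component: 86030.42 × 9% = 7742.74
Specific component: 14254 × 3.31 = 47180.74
Import duty = 7742.74 + 47180.74 = 54923.48
Buyer bears: inland to port 848.20 + export clearance 401.02 + origin terminal 607.40 + freight 1247.66 + insurance 386.51 + destination terminal 348.48 + brokerage 308.68 + duty 54923.48 = 59071.43
Landed cost = invoice 82539.63 + 59071.43 = 141611.06

Total landed cost: CHF 141611.06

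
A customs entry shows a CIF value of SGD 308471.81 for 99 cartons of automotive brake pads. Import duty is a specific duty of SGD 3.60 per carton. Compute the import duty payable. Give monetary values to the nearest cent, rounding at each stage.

Import duty: SGD 356.40

Import duty = 99 × 3.60 = 356.40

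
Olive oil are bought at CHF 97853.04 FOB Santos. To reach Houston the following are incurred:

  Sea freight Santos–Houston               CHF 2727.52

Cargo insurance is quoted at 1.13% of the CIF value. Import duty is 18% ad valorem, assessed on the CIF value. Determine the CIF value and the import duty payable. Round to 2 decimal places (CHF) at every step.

Let C be the CIF value. C = FOB price + freight + 1.13% × C
C − 1.13% × C = 97853.04 + 2727.52
0.9887 × C = 100580.56
C = 100580.56 / 0.9887 = 101730.11
Insurance premium = 1.13% × 101730.11 = 1149.55
Import duty = 101730.11 × 18% = 18311.42

CIF value: CHF 101730.11; import duty: CHF 18311.42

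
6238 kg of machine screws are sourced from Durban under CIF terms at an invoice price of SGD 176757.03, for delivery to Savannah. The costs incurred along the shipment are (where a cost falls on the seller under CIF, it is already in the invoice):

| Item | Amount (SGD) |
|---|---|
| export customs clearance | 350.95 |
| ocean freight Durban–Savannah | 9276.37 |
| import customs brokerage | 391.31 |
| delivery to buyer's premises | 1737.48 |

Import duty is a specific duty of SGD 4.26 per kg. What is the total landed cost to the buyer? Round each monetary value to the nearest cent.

Total landed cost: SGD 205459.70

CIF: the seller pays costs through ocean freight and marine insurance to the destination port.
Already in the invoice (seller's account under CIF): export clearance, freight — exclude.
The CIF price already equals the CIF value: 176757.03
Import duty = 6238 × 4.26 = 26573.88
Buyer bears: brokerage 391.31 + delivery 1737.48 + duty 26573.88 = 28702.67
Landed cost = invoice 176757.03 + 28702.67 = 205459.70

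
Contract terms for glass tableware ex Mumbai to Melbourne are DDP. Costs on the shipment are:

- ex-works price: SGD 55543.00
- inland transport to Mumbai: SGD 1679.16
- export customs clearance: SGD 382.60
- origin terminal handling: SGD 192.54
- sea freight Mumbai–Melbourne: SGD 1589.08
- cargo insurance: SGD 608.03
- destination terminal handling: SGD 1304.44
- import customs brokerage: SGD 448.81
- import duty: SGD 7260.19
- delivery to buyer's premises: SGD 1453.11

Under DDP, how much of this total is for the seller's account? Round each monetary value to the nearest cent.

DDP: the seller bears all costs including import duty.
Seller's account: goods 55543.00 + inland to port 1679.16 + export clearance 382.60 + origin terminal 192.54 + freight 1589.08 + insurance 608.03 + destination terminal 1304.44 + brokerage 448.81 + duty 7260.19 + delivery 1453.11 = 70460.96
Buyer's account: 0.00

Seller's account: SGD 70460.96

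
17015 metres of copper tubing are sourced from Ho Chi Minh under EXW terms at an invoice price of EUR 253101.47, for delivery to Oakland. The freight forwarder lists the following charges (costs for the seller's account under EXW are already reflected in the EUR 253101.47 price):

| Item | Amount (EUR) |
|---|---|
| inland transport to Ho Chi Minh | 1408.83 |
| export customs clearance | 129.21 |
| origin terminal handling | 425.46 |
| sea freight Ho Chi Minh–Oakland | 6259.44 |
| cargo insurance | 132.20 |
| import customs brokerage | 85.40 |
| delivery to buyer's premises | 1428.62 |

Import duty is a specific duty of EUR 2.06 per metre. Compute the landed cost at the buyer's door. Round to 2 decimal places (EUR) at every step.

EXW: the seller makes goods available at their premises; the buyer bears all onward costs.
CIF value = EXW price + inland to port + export clearance + origin terminal + freight + insurance = 253101.47 + 1408.83 + 129.21 + 425.46 + 6259.44 + 132.20 = 261456.61
Import duty = 17015 × 2.06 = 35050.90
Buyer bears: inland to port 1408.83 + export clearance 129.21 + origin terminal 425.46 + freight 6259.44 + insurance 132.20 + brokerage 85.40 + delivery 1428.62 + duty 35050.90 = 44920.06
Landed cost = invoice 253101.47 + 44920.06 = 298021.53

Total landed cost: EUR 298021.53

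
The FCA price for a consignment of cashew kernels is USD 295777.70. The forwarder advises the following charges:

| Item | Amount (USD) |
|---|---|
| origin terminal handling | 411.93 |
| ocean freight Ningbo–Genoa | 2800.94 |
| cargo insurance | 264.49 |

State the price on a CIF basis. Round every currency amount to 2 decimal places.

From FCA to CIF, the seller additionally bears: origin terminal, freight, insurance.
CIF price = 295777.70 + 411.93 + 2800.94 + 264.49 = 299255.06

CIF price: USD 299255.06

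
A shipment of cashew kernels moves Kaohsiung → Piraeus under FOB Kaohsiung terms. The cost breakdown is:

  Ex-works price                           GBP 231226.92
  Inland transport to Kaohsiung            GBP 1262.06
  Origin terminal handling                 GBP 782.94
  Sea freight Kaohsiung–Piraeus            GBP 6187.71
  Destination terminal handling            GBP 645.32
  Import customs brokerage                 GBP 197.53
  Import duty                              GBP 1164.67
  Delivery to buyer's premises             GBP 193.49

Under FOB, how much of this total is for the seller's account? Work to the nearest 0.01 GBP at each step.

Seller's account: GBP 233271.92

FOB: the seller bears costs until goods are on board at the origin port; the buyer bears freight, insurance and all costs thereafter.
Seller's account: goods 231226.92 + inland to port 1262.06 + origin terminal 782.94 = 233271.92
Buyer's account: freight 6187.71 + destination terminal 645.32 + brokerage 197.53 + duty 1164.67 + delivery 193.49 = 8388.72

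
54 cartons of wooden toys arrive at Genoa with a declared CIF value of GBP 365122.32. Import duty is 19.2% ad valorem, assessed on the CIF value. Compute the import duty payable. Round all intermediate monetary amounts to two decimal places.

Import duty: GBP 70103.49

Import duty = 365122.32 × 19.2% = 70103.49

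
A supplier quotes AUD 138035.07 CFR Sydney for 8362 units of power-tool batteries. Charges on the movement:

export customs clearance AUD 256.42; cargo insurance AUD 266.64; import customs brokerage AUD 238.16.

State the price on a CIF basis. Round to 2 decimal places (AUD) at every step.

Not relevant to the conversion: export clearance — on the seller under both CFR and CIF; already in the CFR price and stays in the CIF price. brokerage — on the buyer under both terms; not part of either seller's price.
From CFR to CIF, the seller additionally bears: insurance.
CIF price = 138035.07 + 266.64 = 138301.71

CIF price: AUD 138301.71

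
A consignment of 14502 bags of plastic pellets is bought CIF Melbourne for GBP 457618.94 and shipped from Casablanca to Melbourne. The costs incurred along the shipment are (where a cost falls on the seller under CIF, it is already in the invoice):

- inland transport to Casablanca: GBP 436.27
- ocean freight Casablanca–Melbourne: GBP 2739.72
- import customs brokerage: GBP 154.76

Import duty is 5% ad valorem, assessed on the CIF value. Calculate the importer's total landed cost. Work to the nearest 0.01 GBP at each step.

CIF: the seller pays costs through ocean freight and marine insurance to the destination port.
Already in the invoice (seller's account under CIF): inland to port, freight — exclude.
The CIF price already equals the CIF value: 457618.94
Import duty = 457618.94 × 5% = 22880.95
Buyer bears: brokerage 154.76 + duty 22880.95 = 23035.71
Landed cost = invoice 457618.94 + 23035.71 = 480654.65

Total landed cost: GBP 480654.65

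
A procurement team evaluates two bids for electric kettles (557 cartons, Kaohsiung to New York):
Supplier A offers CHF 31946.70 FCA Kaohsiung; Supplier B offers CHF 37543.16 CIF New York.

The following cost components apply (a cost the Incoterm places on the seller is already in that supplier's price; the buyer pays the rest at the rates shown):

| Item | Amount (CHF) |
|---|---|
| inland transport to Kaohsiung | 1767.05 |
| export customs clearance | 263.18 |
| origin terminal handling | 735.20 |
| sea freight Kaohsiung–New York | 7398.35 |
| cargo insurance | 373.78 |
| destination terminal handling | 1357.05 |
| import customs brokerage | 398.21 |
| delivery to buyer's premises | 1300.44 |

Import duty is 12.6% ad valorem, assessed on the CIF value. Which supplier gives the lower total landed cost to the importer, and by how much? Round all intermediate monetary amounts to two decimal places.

Supplier B is cheaper by CHF 3277.64

Supplier A (FCA):
CIF value = FCA price + origin terminal + freight + insurance = 31946.70 + 735.20 + 7398.35 + 373.78 = 40454.03
Import duty = 40454.03 × 12.6% = 5097.21
Buyer bears (A): 735.20 + 7398.35 + 373.78 + 1357.05 + 398.21 + 1300.44 = 11563.03
Landed cost (A) = invoice 31946.70 + 11563.03 + duty 5097.21 = 48606.94
Supplier B (CIF):
The CIF price already equals the CIF value: 37543.16
Import duty = 37543.16 × 12.6% = 4730.44
Buyer bears (B): 1357.05 + 398.21 + 1300.44 = 3055.70
Landed cost (B) = invoice 37543.16 + 3055.70 + duty 4730.44 = 45329.30
Difference = |48606.94 − 45329.30| = 3277.64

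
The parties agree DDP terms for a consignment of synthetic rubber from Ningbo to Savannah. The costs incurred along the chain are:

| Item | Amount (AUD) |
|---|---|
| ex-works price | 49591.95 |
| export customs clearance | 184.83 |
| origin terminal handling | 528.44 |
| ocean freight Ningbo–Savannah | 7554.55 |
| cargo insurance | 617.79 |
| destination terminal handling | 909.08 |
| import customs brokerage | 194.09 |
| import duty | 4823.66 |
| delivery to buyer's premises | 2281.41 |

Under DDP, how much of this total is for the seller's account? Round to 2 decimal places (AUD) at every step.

DDP: the seller bears all costs including import duty.
Seller's account: goods 49591.95 + export clearance 184.83 + origin terminal 528.44 + freight 7554.55 + insurance 617.79 + destination terminal 909.08 + brokerage 194.09 + duty 4823.66 + delivery 2281.41 = 66685.80
Buyer's account: 0.00

Seller's account: AUD 66685.80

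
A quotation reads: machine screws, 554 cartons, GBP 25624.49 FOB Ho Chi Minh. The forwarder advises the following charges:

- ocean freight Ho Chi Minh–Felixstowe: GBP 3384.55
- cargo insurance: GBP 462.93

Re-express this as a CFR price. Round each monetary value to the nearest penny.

CFR price: GBP 29009.04

Not relevant to the conversion: insurance — on the buyer under both terms; not part of either seller's price.
From FOB to CFR, the seller additionally bears: freight.
CFR price = 25624.49 + 3384.55 = 29009.04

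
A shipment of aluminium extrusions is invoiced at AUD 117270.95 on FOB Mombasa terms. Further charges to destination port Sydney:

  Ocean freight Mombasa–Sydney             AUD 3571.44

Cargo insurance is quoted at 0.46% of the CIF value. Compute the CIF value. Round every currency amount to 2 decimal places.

Let C be the CIF value. C = FOB price + freight + 0.46% × C
C − 0.46% × C = 117270.95 + 3571.44
0.9954 × C = 120842.39
C = 120842.39 / 0.9954 = 121400.83
Insurance premium = 0.46% × 121400.83 = 558.44

CIF value: AUD 121400.83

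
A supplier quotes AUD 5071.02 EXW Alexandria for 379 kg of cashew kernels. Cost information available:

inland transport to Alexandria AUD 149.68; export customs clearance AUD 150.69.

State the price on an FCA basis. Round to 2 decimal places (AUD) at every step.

From EXW to FCA, the seller additionally bears: inland to port, export clearance.
FCA price = 5071.02 + 149.68 + 150.69 = 5371.39

FCA price: AUD 5371.39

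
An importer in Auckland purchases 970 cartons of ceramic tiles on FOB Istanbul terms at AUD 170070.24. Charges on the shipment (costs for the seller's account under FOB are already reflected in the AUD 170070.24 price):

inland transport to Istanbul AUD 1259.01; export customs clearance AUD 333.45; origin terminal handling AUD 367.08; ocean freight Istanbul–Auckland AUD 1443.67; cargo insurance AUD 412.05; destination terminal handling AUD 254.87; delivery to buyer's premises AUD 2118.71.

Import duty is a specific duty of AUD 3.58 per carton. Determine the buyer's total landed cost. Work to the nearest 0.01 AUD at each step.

Total landed cost: AUD 177772.14

FOB: the seller bears costs until goods are on board at the origin port; the buyer bears freight, insurance and all costs thereafter.
Already in the invoice (seller's account under FOB): inland to port, export clearance, origin terminal — exclude.
CIF value = FOB price + freight + insurance = 170070.24 + 1443.67 + 412.05 = 171925.96
Import duty = 970 × 3.58 = 3472.60
Buyer bears: freight 1443.67 + insurance 412.05 + destination terminal 254.87 + delivery 2118.71 + duty 3472.60 = 7701.90
Landed cost = invoice 170070.24 + 7701.90 = 177772.14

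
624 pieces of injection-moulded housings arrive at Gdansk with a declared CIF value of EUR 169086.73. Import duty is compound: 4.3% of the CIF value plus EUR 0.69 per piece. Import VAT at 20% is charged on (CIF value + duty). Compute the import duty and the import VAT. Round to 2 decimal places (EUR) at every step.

Ad valorem component: 169086.73 × 4.3% = 7270.73
Specific component: 624 × 0.69 = 430.56
Import duty = 7270.73 + 430.56 = 7701.29
VAT base = CIF + duty = 169086.73 + 7701.29 = 176788.02
Import VAT = 176788.02 × 20% = 35357.60

Import duty: EUR 7701.29; import VAT: EUR 35357.60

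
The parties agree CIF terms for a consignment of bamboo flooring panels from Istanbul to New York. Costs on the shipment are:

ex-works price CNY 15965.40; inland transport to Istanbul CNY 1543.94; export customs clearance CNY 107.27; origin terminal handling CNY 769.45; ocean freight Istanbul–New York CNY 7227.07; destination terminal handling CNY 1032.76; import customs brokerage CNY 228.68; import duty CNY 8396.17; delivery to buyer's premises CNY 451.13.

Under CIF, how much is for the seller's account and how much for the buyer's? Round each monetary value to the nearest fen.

Seller: CNY 25613.13; buyer: CNY 10108.74

CIF: the seller pays costs through ocean freight and marine insurance to the destination port.
Seller's account: goods 15965.40 + inland to port 1543.94 + export clearance 107.27 + origin terminal 769.45 + freight 7227.07 = 25613.13
Buyer's account: destination terminal 1032.76 + brokerage 228.68 + duty 8396.17 + delivery 451.13 = 10108.74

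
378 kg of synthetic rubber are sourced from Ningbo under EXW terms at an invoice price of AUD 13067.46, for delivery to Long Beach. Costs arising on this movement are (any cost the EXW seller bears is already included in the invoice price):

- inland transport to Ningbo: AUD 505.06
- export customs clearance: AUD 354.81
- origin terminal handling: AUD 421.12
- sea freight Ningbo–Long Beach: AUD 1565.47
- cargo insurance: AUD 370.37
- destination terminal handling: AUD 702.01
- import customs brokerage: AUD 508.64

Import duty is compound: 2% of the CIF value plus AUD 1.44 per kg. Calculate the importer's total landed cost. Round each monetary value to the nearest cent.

Total landed cost: AUD 18364.95

EXW: the seller makes goods available at their premises; the buyer bears all onward costs.
CIF value = EXW price + inland to port + export clearance + origin terminal + freight + insurance = 13067.46 + 505.06 + 354.81 + 421.12 + 1565.47 + 370.37 = 16284.29
Ad valorem component: 16284.29 × 2% = 325.69
Specific component: 378 × 1.44 = 544.32
Import duty = 325.69 + 544.32 = 870.01
Buyer bears: inland to port 505.06 + export clearance 354.81 + origin terminal 421.12 + freight 1565.47 + insurance 370.37 + destination terminal 702.01 + brokerage 508.64 + duty 870.01 = 5297.49
Landed cost = invoice 13067.46 + 5297.49 = 18364.95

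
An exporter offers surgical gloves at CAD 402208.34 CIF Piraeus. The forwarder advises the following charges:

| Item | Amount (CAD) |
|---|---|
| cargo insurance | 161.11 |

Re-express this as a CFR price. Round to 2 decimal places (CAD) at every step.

CFR price: CAD 402047.23

From CIF to CFR, the seller no longer bears: insurance.
CFR price = 402208.34 − 161.11 = 402047.23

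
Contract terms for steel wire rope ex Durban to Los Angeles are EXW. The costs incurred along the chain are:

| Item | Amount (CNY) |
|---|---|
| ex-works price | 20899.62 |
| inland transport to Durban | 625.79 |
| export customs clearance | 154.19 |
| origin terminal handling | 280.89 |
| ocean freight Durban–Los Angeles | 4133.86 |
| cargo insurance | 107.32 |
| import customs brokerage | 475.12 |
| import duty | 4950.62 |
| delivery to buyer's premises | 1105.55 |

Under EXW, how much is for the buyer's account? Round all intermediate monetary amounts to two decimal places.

EXW: the seller makes goods available at their premises; the buyer bears all onward costs.
Seller's account: goods 20899.62 = 20899.62
Buyer's account: inland to port 625.79 + export clearance 154.19 + origin terminal 280.89 + freight 4133.86 + insurance 107.32 + brokerage 475.12 + duty 4950.62 + delivery 1105.55 = 11833.34

Buyer's account: CNY 11833.34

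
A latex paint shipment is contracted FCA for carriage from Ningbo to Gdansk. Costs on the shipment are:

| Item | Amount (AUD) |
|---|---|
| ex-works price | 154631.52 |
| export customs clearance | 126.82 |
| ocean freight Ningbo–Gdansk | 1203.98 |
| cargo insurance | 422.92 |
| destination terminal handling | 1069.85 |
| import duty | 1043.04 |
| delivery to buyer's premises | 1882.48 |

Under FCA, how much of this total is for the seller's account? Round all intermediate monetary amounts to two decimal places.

FCA: the seller delivers export-cleared goods to the carrier; the buyer bears costs from that point.
Seller's account: goods 154631.52 + export clearance 126.82 = 154758.34
Buyer's account: freight 1203.98 + insurance 422.92 + destination terminal 1069.85 + duty 1043.04 + delivery 1882.48 = 5622.27

Seller's account: AUD 154758.34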